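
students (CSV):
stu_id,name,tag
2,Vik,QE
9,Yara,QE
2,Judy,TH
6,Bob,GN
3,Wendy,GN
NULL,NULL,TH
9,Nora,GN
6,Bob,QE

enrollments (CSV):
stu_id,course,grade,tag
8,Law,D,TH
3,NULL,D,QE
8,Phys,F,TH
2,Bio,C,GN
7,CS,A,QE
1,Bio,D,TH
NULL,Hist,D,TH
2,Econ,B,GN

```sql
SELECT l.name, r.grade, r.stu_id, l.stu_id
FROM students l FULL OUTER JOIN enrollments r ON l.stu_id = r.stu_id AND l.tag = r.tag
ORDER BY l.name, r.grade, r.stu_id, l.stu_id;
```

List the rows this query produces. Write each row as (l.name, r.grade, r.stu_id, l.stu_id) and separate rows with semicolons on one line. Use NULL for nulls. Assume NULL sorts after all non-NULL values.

FULL OUTER JOIN keeps every row from both sides; unmatched rows get NULL for the other side's columns.
Matching on l.stu_id = r.stu_id AND l.tag = r.tag. A NULL in a compared column never satisfies the condition.
- l (stu_id=2, tag=QE) has no partner → padded with NULL.
- l (stu_id=9, tag=QE) has no partner → padded with NULL.
- l (stu_id=2, tag=TH) has no partner → padded with NULL.
- l (stu_id=6, tag=GN) has no partner → padded with NULL.
- l (stu_id=3, tag=GN) has no partner → padded with NULL.
- l (stu_id=NULL, tag=TH) has no partner → padded with NULL.
- l (stu_id=9, tag=GN) has no partner → padded with NULL.
- l (stu_id=6, tag=QE) has no partner → padded with NULL.
- 8 row(s) from r found no l partner → padded with NULL.

(Bob, NULL, NULL, 6); (Bob, NULL, NULL, 6); (Judy, NULL, NULL, 2); (Nora, NULL, NULL, 9); (Vik, NULL, NULL, 2); (Wendy, NULL, NULL, 3); (Yara, NULL, NULL, 9); (NULL, A, 7, NULL); (NULL, B, 2, NULL); (NULL, C, 2, NULL); (NULL, D, 1, NULL); (NULL, D, 3, NULL); (NULL, D, 8, NULL); (NULL, D, NULL, NULL); (NULL, F, 8, NULL); (NULL, NULL, NULL, NULL)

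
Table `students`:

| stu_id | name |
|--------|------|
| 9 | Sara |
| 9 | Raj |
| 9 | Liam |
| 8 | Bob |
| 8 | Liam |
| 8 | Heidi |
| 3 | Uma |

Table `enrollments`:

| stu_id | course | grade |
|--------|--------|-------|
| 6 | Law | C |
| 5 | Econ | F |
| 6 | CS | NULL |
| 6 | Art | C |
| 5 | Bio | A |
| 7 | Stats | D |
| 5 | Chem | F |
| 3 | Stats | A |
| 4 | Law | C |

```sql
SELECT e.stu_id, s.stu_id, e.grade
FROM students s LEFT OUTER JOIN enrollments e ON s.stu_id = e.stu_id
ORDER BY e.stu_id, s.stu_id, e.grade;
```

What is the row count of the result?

7

LEFT JOIN keeps every row from `students`; unmatched rows get NULL for `enrollments`'s columns.
Matching on s.stu_id = e.stu_id.
- s row (stu_id=9): no match → kept, e columns NULL.
- s row (stu_id=9): no match → kept, e columns NULL.
- s row (stu_id=9): no match → kept, e columns NULL.
- s row (stu_id=8): no match → kept, e columns NULL.
- s row (stu_id=8): no match → kept, e columns NULL.
- s row (stu_id=8): no match → kept, e columns NULL.
- s row (stu_id=3): matches 1 e row(s) → 1 output row(s).
Total: 1 matched + 6 padded = 7 rows.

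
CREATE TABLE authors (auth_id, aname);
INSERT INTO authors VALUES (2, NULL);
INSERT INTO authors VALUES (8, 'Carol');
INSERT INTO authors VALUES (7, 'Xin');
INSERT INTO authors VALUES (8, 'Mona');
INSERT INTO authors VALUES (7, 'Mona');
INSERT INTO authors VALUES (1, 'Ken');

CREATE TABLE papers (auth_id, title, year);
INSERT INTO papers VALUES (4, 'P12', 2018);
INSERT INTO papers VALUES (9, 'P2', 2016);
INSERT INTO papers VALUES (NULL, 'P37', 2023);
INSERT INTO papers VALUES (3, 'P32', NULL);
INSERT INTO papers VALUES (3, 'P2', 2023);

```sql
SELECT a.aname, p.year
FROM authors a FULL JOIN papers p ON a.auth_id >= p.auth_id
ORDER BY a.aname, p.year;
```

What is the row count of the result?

16

FULL OUTER JOIN keeps every row from both sides; unmatched rows get NULL for the other side's columns.
Matching on a.auth_id >= p.auth_id. A NULL in a compared column never satisfies the condition.
- a (auth_id=2) has no partner → padded with NULL.
- a (auth_id=8) pairs with 3 row(s) of p.
- a (auth_id=7) pairs with 3 row(s) of p.
- a (auth_id=8) pairs with 3 row(s) of p.
- a (auth_id=7) pairs with 3 row(s) of p.
- a (auth_id=1) has no partner → padded with NULL.
- 2 p row(s) had no a match → kept, a columns NULL.
Total: 12 matched + 4 padded = 16 rows.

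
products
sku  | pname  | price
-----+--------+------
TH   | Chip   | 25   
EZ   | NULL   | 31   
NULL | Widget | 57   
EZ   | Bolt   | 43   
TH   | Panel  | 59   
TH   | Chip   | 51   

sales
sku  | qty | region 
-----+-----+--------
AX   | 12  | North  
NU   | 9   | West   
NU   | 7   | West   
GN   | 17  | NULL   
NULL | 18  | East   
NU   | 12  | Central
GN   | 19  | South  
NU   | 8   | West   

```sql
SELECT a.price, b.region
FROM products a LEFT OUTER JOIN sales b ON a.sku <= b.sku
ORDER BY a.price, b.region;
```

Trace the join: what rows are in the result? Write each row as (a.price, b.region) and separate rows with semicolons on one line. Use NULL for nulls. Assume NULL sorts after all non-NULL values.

LEFT JOIN keeps every row from `products`; unmatched rows get NULL for `sales`'s columns.
Matching on a.sku <= b.sku. A NULL in a compared column never satisfies the condition.
Matched pairs: 12; unmatched a rows kept: 4.

(25, NULL); (31, Central); (31, South); (31, West); (31, West); (31, West); (31, NULL); (43, Central); (43, South); (43, West); (43, West); (43, West); (43, NULL); (51, NULL); (57, NULL); (59, NULL)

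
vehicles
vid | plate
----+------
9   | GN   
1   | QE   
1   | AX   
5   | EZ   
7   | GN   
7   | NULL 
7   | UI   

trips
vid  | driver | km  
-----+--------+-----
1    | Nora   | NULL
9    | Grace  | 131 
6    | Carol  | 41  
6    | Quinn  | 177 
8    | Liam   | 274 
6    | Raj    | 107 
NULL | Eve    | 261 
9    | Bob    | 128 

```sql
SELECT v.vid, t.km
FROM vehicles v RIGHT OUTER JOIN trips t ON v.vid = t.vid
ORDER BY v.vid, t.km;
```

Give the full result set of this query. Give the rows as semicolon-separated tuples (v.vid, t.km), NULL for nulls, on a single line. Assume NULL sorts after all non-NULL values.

(1, NULL); (1, NULL); (9, 128); (9, 131); (NULL, 41); (NULL, 107); (NULL, 177); (NULL, 261); (NULL, 274)

RIGHT JOIN keeps every row from `trips`; unmatched rows get NULL for `vehicles`'s columns.
Matching on v.vid = t.vid. A NULL in a compared column never satisfies the condition.
- v (vid=9) pairs with 2 row(s) of t.
- v (vid=1) pairs with 1 row(s) of t.
- v (vid=1) pairs with 1 row(s) of t.
- v (vid=5) has no partner in t.
- v (vid=7) has no partner in t.
- v (vid=7) has no partner in t.
- v (vid=7) has no partner in t.
- plus 5 unmatched t row(s), each kept with NULL v columns.
After projecting and ordering:
v.vid | t.km
1 | NULL
1 | NULL
9 | 128
9 | 131
NULL | 41
NULL | 107
NULL | 177
NULL | 261
NULL | 274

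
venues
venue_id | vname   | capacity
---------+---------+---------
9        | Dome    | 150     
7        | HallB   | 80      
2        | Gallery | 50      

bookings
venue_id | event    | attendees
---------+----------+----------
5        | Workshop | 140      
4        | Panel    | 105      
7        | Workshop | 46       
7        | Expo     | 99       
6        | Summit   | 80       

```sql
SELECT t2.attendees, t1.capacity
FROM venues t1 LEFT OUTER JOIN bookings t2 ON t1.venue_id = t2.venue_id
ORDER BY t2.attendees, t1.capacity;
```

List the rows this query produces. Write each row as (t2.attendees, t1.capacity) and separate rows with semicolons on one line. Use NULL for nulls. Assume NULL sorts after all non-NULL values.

LEFT JOIN keeps every row from `venues`; unmatched rows get NULL for `bookings`'s columns.
Matching on t1.venue_id = t2.venue_id.
- venue_id=9: no t2 row matches, row kept with t2 columns NULL.
- venue_id=7: 2 matching t2 row(s), so 2 row(s) emitted.
- venue_id=2: no t2 row matches, row kept with t2 columns NULL.
After projecting and ordering:
t2.attendees | t1.capacity
46 | 80
99 | 80
NULL | 50
NULL | 150

(46, 80); (99, 80); (NULL, 50); (NULL, 150)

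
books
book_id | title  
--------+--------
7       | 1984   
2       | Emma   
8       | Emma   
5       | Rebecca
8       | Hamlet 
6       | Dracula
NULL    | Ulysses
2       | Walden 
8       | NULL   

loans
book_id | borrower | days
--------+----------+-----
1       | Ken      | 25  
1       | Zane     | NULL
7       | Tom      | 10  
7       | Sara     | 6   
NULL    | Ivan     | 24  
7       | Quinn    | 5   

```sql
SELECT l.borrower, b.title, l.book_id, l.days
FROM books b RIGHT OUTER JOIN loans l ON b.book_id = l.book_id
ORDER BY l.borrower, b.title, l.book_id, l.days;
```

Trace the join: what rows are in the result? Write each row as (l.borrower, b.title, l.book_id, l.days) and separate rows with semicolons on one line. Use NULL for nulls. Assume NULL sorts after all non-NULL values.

(Ivan, NULL, NULL, 24); (Ken, NULL, 1, 25); (Quinn, 1984, 7, 5); (Sara, 1984, 7, 6); (Tom, 1984, 7, 10); (Zane, NULL, 1, NULL)

RIGHT JOIN keeps every row from `loans`; unmatched rows get NULL for `books`'s columns.
Matching on b.book_id = l.book_id. A NULL in a compared column never satisfies the condition.
- b row (book_id=7): matches 3 l row(s) → 3 output row(s).
- b row (book_id=2): no match.
- b row (book_id=8): no match.
- b row (book_id=5): no match.
- b row (book_id=8): no match.
- b row (book_id=6): no match.
- b row (book_id=NULL): no match.
- b row (book_id=2): no match.
- b row (book_id=8): no match.
- 3 l row(s) had no b match → kept, b columns NULL.
After projecting and ordering:
l.borrower | b.title | l.book_id | l.days
Ivan | NULL | NULL | 24
Ken | NULL | 1 | 25
Quinn | 1984 | 7 | 5
Sara | 1984 | 7 | 6
Tom | 1984 | 7 | 10
Zane | NULL | 1 | NULL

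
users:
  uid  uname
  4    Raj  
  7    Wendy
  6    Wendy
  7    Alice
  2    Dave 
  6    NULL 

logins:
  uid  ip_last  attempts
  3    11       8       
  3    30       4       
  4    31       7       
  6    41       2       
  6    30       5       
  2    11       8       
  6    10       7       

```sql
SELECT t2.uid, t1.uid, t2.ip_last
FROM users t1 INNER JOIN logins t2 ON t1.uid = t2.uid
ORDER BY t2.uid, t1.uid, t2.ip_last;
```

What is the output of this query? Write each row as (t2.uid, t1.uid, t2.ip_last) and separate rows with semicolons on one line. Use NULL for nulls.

INNER JOIN keeps only pairs where the ON condition holds.
Matching on t1.uid = t2.uid.
Matched pairs: 8.

(2, 2, 11); (4, 4, 31); (6, 6, 10); (6, 6, 10); (6, 6, 30); (6, 6, 30); (6, 6, 41); (6, 6, 41)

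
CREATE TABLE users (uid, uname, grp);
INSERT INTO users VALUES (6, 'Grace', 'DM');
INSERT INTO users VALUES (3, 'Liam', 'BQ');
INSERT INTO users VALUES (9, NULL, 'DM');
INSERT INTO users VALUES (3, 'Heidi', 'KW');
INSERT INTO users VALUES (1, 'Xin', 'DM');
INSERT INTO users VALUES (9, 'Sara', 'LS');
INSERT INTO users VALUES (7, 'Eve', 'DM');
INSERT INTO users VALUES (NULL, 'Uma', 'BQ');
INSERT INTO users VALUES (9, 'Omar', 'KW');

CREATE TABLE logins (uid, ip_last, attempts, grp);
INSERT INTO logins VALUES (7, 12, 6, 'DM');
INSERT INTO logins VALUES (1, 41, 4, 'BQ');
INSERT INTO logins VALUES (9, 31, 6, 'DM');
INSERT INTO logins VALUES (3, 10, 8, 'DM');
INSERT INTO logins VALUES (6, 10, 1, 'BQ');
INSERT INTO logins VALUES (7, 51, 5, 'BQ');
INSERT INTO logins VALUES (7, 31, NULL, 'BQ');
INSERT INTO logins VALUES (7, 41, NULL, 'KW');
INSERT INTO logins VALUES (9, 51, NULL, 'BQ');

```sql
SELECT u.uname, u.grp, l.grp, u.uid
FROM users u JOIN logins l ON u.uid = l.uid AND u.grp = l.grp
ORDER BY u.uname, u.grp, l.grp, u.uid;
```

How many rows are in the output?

INNER JOIN keeps only pairs where the ON condition holds.
Matching on u.uid = l.uid AND u.grp = l.grp. A NULL in a compared column never satisfies the condition.
- u row (uid=6, grp=DM): no match → dropped.
- u row (uid=3, grp=BQ): no match → dropped.
- u row (uid=9, grp=DM): matches 1 l row(s) → 1 output row(s).
- u row (uid=3, grp=KW): no match → dropped.
- u row (uid=1, grp=DM): no match → dropped.
- u row (uid=9, grp=LS): no match → dropped.
- u row (uid=7, grp=DM): matches 1 l row(s) → 1 output row(s).
- u row (uid=NULL, grp=BQ): no match → dropped.
- u row (uid=9, grp=KW): no match → dropped.
Total: 2 rows.

2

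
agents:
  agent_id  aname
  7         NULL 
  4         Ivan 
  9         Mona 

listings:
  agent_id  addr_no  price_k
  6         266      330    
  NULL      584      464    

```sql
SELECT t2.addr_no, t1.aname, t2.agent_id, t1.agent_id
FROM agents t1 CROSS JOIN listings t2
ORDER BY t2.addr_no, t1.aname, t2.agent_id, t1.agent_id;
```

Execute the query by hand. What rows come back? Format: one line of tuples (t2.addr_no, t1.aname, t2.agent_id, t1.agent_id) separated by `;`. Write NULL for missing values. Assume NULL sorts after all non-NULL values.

CROSS JOIN pairs every row of `agents` with every row of `listings`: 3 × 2 = 6 rows.
After projecting and ordering:
t2.addr_no | t1.aname | t2.agent_id | t1.agent_id
266 | Ivan | 6 | 4
266 | Mona | 6 | 9
266 | NULL | 6 | 7
584 | Ivan | NULL | 4
584 | Mona | NULL | 9
584 | NULL | NULL | 7

(266, Ivan, 6, 4); (266, Mona, 6, 9); (266, NULL, 6, 7); (584, Ivan, NULL, 4); (584, Mona, NULL, 9); (584, NULL, NULL, 7)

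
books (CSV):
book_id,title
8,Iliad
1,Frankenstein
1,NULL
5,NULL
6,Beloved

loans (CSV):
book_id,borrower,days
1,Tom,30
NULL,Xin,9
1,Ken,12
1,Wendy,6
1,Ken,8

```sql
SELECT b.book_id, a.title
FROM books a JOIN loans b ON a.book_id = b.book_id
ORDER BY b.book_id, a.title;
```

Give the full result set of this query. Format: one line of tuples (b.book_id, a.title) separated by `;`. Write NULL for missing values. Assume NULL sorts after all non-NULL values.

INNER JOIN keeps only pairs where the ON condition holds.
Matching on a.book_id = b.book_id. A NULL in a compared column never satisfies the condition.
- a[0] book_id=8 → no match; dropped.
- a[1] book_id=1 → 4 match(es) in b → 4 row(s).
- a[2] book_id=1 → 4 match(es) in b → 4 row(s).
- a[3] book_id=5 → no match; dropped.
- a[4] book_id=6 → no match; dropped.
After projecting and ordering:
b.book_id | a.title
1 | Frankenstein
1 | Frankenstein
1 | Frankenstein
1 | Frankenstein
1 | NULL
1 | NULL
1 | NULL
1 | NULL

(1, Frankenstein); (1, Frankenstein); (1, Frankenstein); (1, Frankenstein); (1, NULL); (1, NULL); (1, NULL); (1, NULL)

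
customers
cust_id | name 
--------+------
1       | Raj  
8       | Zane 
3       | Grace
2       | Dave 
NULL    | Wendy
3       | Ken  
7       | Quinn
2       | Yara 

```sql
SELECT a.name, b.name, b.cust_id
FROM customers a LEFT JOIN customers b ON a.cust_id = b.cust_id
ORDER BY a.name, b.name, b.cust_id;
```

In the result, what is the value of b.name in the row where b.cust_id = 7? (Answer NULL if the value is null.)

Quinn

LEFT JOIN keeps every row from `customers a`; unmatched rows get NULL for `customers b`'s columns.
Matching on a.cust_id = b.cust_id. A NULL in a compared column never satisfies the condition.
- cust_id=1: 1 matching b row(s), so 1 row(s) emitted.
- cust_id=8: 1 matching b row(s), so 1 row(s) emitted.
- cust_id=3: 2 matching b row(s), so 2 row(s) emitted.
- cust_id=2: 2 matching b row(s), so 2 row(s) emitted.
- cust_id=NULL: no b row matches, row kept with b columns NULL.
- cust_id=3: 2 matching b row(s), so 2 row(s) emitted.
- cust_id=7: 1 matching b row(s), so 1 row(s) emitted.
- cust_id=2: 2 matching b row(s), so 2 row(s) emitted.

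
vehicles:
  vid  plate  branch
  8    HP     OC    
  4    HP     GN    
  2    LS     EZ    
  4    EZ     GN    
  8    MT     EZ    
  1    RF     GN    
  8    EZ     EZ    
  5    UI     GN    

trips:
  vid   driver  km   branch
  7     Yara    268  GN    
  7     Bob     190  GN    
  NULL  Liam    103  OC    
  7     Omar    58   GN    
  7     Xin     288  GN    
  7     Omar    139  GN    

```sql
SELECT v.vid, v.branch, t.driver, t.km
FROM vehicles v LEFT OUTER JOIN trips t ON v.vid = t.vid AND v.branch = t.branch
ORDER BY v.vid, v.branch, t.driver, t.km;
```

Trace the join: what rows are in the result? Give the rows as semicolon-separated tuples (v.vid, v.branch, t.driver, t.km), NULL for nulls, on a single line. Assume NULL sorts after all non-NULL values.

(1, GN, NULL, NULL); (2, EZ, NULL, NULL); (4, GN, NULL, NULL); (4, GN, NULL, NULL); (5, GN, NULL, NULL); (8, EZ, NULL, NULL); (8, EZ, NULL, NULL); (8, OC, NULL, NULL)

LEFT JOIN keeps every row from `vehicles`; unmatched rows get NULL for `trips`'s columns.
Matching on v.vid = t.vid AND v.branch = t.branch. A NULL in a compared column never satisfies the condition.
Matched pairs: 0; unmatched v rows kept: 8.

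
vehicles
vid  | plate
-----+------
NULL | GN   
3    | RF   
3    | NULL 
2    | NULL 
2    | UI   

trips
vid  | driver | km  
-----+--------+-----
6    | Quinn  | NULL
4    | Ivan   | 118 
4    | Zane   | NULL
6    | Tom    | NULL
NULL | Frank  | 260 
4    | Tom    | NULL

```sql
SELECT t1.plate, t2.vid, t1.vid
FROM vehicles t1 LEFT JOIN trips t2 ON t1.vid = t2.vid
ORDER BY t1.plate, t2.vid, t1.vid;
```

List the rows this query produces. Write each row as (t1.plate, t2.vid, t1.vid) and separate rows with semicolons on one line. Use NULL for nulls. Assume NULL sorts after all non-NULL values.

(GN, NULL, NULL); (RF, NULL, 3); (UI, NULL, 2); (NULL, NULL, 2); (NULL, NULL, 3)

LEFT JOIN keeps every row from `vehicles`; unmatched rows get NULL for `trips`'s columns.
Matching on t1.vid = t2.vid. A NULL in a compared column never satisfies the condition.
Matched pairs: 0; unmatched t1 rows kept: 5.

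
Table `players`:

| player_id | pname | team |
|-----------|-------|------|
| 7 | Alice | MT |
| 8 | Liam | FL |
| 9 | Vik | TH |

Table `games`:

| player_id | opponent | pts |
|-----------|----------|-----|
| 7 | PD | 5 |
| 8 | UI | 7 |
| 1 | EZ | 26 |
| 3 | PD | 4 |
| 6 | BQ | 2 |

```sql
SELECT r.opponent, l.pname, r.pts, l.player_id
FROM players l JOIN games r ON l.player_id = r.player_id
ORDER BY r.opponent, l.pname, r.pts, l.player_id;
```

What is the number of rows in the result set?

2

INNER JOIN keeps only pairs where the ON condition holds.
Matching on l.player_id = r.player_id.
- l (player_id=7) pairs with 1 row(s) of r.
- l (player_id=8) pairs with 1 row(s) of r.
- l (player_id=9) has no partner → excluded.
Total: 2 rows.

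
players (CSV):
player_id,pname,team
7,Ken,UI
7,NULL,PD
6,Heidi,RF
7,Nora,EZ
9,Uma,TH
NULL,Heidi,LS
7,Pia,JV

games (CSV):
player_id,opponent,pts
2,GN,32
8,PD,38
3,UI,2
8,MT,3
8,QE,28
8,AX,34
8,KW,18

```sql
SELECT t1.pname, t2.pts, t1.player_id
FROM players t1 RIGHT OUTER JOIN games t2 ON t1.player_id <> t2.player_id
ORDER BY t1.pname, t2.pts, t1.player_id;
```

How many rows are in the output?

42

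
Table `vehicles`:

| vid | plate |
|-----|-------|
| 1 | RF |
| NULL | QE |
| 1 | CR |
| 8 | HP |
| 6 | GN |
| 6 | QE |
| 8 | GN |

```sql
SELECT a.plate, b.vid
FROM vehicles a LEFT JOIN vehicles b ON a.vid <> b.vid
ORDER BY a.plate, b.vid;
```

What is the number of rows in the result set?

LEFT JOIN keeps every row from `vehicles a`; unmatched rows get NULL for `vehicles b`'s columns.
Matching on a.vid <> b.vid. A NULL in a compared column never satisfies the condition.
- a[0] vid=1 → 4 match(es) in b → 4 row(s).
- a[1] vid=NULL → no match; kept with NULLs on the b side.
- a[2] vid=1 → 4 match(es) in b → 4 row(s).
- a[3] vid=8 → 4 match(es) in b → 4 row(s).
- a[4] vid=6 → 4 match(es) in b → 4 row(s).
- a[5] vid=6 → 4 match(es) in b → 4 row(s).
- a[6] vid=8 → 4 match(es) in b → 4 row(s).
Total: 24 matched + 1 padded = 25 rows.

25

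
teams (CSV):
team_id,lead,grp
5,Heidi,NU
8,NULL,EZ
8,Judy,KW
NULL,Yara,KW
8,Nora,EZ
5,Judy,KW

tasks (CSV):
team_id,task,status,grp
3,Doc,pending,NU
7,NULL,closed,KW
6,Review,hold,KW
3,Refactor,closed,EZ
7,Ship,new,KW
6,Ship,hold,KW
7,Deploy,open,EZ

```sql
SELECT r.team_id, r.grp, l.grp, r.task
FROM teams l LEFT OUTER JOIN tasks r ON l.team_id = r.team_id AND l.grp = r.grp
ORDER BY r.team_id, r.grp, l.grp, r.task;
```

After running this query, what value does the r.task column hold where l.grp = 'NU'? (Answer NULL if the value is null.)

NULL

LEFT JOIN keeps every row from `teams`; unmatched rows get NULL for `tasks`'s columns.
Matching on l.team_id = r.team_id AND l.grp = r.grp. A NULL in a compared column never satisfies the condition.
Matched pairs: 0; unmatched l rows kept: 6.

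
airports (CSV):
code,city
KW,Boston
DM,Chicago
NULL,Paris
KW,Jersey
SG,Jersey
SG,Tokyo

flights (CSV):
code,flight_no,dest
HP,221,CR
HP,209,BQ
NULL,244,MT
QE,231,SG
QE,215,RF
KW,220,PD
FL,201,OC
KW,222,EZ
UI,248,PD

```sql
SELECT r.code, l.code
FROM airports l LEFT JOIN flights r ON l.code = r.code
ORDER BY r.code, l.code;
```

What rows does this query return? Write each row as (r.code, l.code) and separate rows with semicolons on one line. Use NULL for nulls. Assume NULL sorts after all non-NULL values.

LEFT JOIN keeps every row from `airports`; unmatched rows get NULL for `flights`'s columns.
Matching on l.code = r.code. A NULL in a compared column never satisfies the condition.
- l[0] code=KW → 2 match(es) in r → 2 row(s).
- l[1] code=DM → no match; kept with NULLs on the r side.
- l[2] code=NULL → no match; kept with NULLs on the r side.
- l[3] code=KW → 2 match(es) in r → 2 row(s).
- l[4] code=SG → no match; kept with NULLs on the r side.
- l[5] code=SG → no match; kept with NULLs on the r side.
After projecting and ordering:
r.code | l.code
KW | KW
KW | KW
KW | KW
KW | KW
NULL | DM
NULL | SG
NULL | SG
NULL | NULL

(KW, KW); (KW, KW); (KW, KW); (KW, KW); (NULL, DM); (NULL, SG); (NULL, SG); (NULL, NULL)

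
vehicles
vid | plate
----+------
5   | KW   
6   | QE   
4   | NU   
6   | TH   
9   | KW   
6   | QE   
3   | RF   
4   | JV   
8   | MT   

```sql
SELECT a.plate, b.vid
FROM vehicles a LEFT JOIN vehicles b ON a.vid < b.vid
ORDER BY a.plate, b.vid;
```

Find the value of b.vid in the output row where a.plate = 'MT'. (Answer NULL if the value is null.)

9

LEFT JOIN keeps every row from `vehicles a`; unmatched rows get NULL for `vehicles b`'s columns.
Matching on a.vid < b.vid.
Matched pairs: 32; unmatched a rows kept: 1.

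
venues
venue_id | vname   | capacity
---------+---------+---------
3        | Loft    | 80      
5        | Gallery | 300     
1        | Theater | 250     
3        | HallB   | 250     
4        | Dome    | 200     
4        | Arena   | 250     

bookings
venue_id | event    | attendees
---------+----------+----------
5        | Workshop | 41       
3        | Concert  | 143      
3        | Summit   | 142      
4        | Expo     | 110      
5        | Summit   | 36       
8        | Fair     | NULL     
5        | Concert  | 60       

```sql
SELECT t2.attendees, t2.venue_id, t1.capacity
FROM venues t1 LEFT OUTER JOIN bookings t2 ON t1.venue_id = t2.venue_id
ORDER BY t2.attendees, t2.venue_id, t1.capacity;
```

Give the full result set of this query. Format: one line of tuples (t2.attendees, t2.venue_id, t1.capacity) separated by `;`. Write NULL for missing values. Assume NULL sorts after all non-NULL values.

LEFT JOIN keeps every row from `venues`; unmatched rows get NULL for `bookings`'s columns.
Matching on t1.venue_id = t2.venue_id.
- venue_id=3: 2 matching t2 row(s), so 2 row(s) emitted.
- venue_id=5: 3 matching t2 row(s), so 3 row(s) emitted.
- venue_id=1: no t2 row matches, row kept with t2 columns NULL.
- venue_id=3: 2 matching t2 row(s), so 2 row(s) emitted.
- venue_id=4: 1 matching t2 row(s), so 1 row(s) emitted.
- venue_id=4: 1 matching t2 row(s), so 1 row(s) emitted.
After projecting and ordering:
t2.attendees | t2.venue_id | t1.capacity
36 | 5 | 300
41 | 5 | 300
60 | 5 | 300
110 | 4 | 200
110 | 4 | 250
142 | 3 | 80
142 | 3 | 250
143 | 3 | 80
143 | 3 | 250
NULL | NULL | 250

(36, 5, 300); (41, 5, 300); (60, 5, 300); (110, 4, 200); (110, 4, 250); (142, 3, 80); (142, 3, 250); (143, 3, 80); (143, 3, 250); (NULL, NULL, 250)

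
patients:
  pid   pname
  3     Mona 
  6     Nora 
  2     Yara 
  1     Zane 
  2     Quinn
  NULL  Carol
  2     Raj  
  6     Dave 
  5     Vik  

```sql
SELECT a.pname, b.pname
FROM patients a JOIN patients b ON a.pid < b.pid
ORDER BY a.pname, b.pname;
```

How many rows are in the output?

24

INNER JOIN keeps only pairs where the ON condition holds.
Matching on a.pid < b.pid. A NULL in a compared column never satisfies the condition.
- pid=3: 3 matching b row(s), so 3 row(s) emitted.
- pid=6: no matching b row, dropped.
- pid=2: 4 matching b row(s), so 4 row(s) emitted.
- pid=1: 7 matching b row(s), so 7 row(s) emitted.
- pid=2: 4 matching b row(s), so 4 row(s) emitted.
- pid=NULL: no matching b row, dropped.
- pid=2: 4 matching b row(s), so 4 row(s) emitted.
- pid=6: no matching b row, dropped.
- pid=5: 2 matching b row(s), so 2 row(s) emitted.
Total: 24 rows.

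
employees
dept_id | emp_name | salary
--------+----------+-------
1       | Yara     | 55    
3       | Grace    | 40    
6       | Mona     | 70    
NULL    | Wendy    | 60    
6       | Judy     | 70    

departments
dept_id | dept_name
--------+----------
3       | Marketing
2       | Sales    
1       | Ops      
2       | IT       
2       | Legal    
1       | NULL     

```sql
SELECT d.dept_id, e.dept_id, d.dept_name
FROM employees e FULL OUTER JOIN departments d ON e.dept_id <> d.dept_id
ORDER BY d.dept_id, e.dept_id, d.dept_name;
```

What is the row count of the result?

FULL OUTER JOIN keeps every row from both sides; unmatched rows get NULL for the other side's columns.
Matching on e.dept_id <> d.dept_id. A NULL in a compared column never satisfies the condition.
- e row (dept_id=1): matches 4 d row(s) → 4 output row(s).
- e row (dept_id=3): matches 5 d row(s) → 5 output row(s).
- e row (dept_id=6): matches 6 d row(s) → 6 output row(s).
- e row (dept_id=NULL): no match → kept, d columns NULL.
- e row (dept_id=6): matches 6 d row(s) → 6 output row(s).
Total: 21 matched + 1 padded = 22 rows.

22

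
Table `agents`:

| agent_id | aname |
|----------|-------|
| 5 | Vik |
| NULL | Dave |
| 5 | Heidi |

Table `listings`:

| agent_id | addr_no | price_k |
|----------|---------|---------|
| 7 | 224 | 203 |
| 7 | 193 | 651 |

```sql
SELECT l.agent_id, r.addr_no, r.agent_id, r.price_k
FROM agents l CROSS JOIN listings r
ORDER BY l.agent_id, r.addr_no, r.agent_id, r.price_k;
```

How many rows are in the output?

6

CROSS JOIN pairs every row of `agents` with every row of `listings`: 3 × 2 = 6 rows.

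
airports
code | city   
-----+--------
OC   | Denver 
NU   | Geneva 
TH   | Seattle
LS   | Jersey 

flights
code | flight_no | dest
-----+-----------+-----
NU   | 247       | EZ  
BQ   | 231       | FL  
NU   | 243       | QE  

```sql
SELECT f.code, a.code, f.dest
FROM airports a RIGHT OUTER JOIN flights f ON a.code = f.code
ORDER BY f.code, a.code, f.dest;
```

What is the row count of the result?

3

RIGHT JOIN keeps every row from `flights`; unmatched rows get NULL for `airports`'s columns.
Matching on a.code = f.code.
- code=OC: no matching f row.
- code=NU: 2 matching f row(s), so 2 row(s) emitted.
- code=TH: no matching f row.
- code=LS: no matching f row.
- 1 row(s) from f found no a partner → padded with NULL.
Total: 2 matched + 1 padded = 3 rows.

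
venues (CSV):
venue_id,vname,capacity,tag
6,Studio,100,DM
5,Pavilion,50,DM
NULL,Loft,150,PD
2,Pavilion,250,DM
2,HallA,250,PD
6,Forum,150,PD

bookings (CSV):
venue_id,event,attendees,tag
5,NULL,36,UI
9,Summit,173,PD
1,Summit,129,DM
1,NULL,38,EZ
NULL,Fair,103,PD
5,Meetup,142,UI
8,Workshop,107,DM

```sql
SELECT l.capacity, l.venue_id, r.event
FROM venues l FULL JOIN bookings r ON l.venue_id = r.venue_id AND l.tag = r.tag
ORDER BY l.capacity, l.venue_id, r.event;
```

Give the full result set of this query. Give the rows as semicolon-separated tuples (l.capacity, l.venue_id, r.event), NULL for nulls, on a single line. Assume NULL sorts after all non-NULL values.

(50, 5, NULL); (100, 6, NULL); (150, 6, NULL); (150, NULL, NULL); (250, 2, NULL); (250, 2, NULL); (NULL, NULL, Fair); (NULL, NULL, Meetup); (NULL, NULL, Summit); (NULL, NULL, Summit); (NULL, NULL, Workshop); (NULL, NULL, NULL); (NULL, NULL, NULL)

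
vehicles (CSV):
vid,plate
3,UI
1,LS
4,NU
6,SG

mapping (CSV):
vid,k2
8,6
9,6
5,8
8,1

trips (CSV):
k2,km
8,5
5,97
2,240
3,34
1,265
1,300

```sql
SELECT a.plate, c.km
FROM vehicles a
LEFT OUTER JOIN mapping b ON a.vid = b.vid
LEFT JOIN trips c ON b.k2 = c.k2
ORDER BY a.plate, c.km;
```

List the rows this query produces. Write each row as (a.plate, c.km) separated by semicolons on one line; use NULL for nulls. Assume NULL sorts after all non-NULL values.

(LS, NULL); (NU, NULL); (SG, NULL); (UI, NULL)

Evaluate left to right. First `vehicles a LEFT JOIN mapping b` on vid: 4 row(s).
Then LEFT JOIN `trips c` on k2: each of those 4 rows is kept; rows whose b.k2 has no match in c get NULL for c's columns.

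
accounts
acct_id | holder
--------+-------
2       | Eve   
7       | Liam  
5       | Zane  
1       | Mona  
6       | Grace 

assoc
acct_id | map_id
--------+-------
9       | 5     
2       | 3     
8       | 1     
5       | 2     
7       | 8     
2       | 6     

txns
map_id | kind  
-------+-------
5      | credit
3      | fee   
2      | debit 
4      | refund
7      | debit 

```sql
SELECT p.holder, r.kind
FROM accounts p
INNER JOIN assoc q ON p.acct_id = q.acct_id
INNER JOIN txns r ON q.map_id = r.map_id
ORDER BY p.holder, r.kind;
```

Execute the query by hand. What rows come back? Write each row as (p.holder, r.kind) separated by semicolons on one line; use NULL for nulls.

(Eve, fee); (Zane, debit)

Joins associate left-to-right: accounts INNER JOIN assoc on acct_id gives 4 intermediate row(s).
Then INNER JOIN `txns r` on map_id: keep only rows whose q.map_id appears in r.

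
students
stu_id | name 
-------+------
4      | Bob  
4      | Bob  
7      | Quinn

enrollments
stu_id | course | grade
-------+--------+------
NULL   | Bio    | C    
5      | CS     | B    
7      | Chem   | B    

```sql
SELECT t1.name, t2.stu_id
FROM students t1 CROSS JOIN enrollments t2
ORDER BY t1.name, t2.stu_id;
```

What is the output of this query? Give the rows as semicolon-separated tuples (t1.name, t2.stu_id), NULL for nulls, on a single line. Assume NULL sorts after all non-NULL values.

CROSS JOIN pairs every row of `students` with every row of `enrollments`: 3 × 3 = 9 rows.

(Bob, 5); (Bob, 5); (Bob, 7); (Bob, 7); (Bob, NULL); (Bob, NULL); (Quinn, 5); (Quinn, 7); (Quinn, NULL)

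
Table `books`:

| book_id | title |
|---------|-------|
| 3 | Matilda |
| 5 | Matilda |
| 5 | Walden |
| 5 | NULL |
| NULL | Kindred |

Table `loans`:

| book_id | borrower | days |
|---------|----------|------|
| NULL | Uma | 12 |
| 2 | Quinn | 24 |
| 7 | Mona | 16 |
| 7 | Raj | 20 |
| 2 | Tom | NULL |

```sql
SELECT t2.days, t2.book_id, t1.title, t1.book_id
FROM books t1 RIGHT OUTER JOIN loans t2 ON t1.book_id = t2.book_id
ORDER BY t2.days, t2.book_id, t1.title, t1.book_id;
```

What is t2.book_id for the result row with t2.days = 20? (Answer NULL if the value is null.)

7

RIGHT JOIN keeps every row from `loans`; unmatched rows get NULL for `books`'s columns.
Matching on t1.book_id = t2.book_id. A NULL in a compared column never satisfies the condition.
- book_id=3: no matching t2 row.
- book_id=5: no matching t2 row.
- book_id=5: no matching t2 row.
- book_id=5: no matching t2 row.
- book_id=NULL: no matching t2 row.
- plus 5 unmatched t2 row(s), each kept with NULL t1 columns.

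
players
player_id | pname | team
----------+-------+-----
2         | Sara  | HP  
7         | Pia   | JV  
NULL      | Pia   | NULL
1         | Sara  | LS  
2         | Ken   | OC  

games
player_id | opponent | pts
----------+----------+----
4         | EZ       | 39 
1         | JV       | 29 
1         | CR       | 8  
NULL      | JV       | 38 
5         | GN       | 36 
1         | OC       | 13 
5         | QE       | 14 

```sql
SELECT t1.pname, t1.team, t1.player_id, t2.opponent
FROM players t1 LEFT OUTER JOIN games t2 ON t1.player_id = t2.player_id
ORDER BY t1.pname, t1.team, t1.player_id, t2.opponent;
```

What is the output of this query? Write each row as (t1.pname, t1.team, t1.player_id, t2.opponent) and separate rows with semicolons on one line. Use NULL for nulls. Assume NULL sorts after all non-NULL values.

(Ken, OC, 2, NULL); (Pia, JV, 7, NULL); (Pia, NULL, NULL, NULL); (Sara, HP, 2, NULL); (Sara, LS, 1, CR); (Sara, LS, 1, JV); (Sara, LS, 1, OC)

LEFT JOIN keeps every row from `players`; unmatched rows get NULL for `games`'s columns.
Matching on t1.player_id = t2.player_id. A NULL in a compared column never satisfies the condition.
- player_id=2: no t2 row matches, row kept with t2 columns NULL.
- player_id=7: no t2 row matches, row kept with t2 columns NULL.
- player_id=NULL: no t2 row matches, row kept with t2 columns NULL.
- player_id=1: 3 matching t2 row(s), so 3 row(s) emitted.
- player_id=2: no t2 row matches, row kept with t2 columns NULL.
After projecting and ordering:
t1.pname | t1.team | t1.player_id | t2.opponent
Ken | OC | 2 | NULL
Pia | JV | 7 | NULL
Pia | NULL | NULL | NULL
Sara | HP | 2 | NULL
Sara | LS | 1 | CR
Sara | LS | 1 | JV
Sara | LS | 1 | OC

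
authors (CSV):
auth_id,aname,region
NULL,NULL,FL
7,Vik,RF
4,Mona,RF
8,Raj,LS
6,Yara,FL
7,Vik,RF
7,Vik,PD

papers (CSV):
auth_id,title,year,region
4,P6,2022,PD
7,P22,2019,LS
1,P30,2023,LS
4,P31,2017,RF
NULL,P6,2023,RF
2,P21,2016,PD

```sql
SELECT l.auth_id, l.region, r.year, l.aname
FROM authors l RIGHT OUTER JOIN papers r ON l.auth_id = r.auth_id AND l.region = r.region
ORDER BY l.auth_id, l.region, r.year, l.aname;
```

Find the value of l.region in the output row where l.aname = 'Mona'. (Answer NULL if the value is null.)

RF

RIGHT JOIN keeps every row from `papers`; unmatched rows get NULL for `authors`'s columns.
Matching on l.auth_id = r.auth_id AND l.region = r.region. A NULL in a compared column never satisfies the condition.
Matched pairs: 1; unmatched r rows kept: 5.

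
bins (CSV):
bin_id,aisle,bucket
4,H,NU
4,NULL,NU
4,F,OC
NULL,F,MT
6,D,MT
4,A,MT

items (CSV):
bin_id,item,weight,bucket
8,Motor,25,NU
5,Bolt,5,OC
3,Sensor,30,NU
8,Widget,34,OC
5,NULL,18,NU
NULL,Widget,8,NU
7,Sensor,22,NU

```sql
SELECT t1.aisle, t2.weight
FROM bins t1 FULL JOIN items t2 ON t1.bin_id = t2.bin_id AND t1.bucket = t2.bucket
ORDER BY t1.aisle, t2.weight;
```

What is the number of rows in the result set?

13

FULL OUTER JOIN keeps every row from both sides; unmatched rows get NULL for the other side's columns.
Matching on t1.bin_id = t2.bin_id AND t1.bucket = t2.bucket. A NULL in a compared column never satisfies the condition.
- t1 (bin_id=4, bucket=NU) has no partner → padded with NULL.
- t1 (bin_id=4, bucket=NU) has no partner → padded with NULL.
- t1 (bin_id=4, bucket=OC) has no partner → padded with NULL.
- t1 (bin_id=NULL, bucket=MT) has no partner → padded with NULL.
- t1 (bin_id=6, bucket=MT) has no partner → padded with NULL.
- t1 (bin_id=4, bucket=MT) has no partner → padded with NULL.
- 7 row(s) from t2 found no t1 partner → padded with NULL.
Total: 0 matched + 13 padded = 13 rows.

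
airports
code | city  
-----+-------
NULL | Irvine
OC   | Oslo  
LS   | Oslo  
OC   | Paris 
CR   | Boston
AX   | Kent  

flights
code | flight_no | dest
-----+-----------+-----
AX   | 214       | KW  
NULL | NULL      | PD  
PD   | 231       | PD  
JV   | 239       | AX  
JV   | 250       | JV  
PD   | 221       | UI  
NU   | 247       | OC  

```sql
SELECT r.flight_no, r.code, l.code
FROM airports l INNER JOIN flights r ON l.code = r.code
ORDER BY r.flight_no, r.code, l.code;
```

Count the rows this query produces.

1

INNER JOIN keeps only pairs where the ON condition holds.
Matching on l.code = r.code. A NULL in a compared column never satisfies the condition.
- l row (code=NULL): no match → dropped.
- l row (code=OC): no match → dropped.
- l row (code=LS): no match → dropped.
- l row (code=OC): no match → dropped.
- l row (code=CR): no match → dropped.
- l row (code=AX): matches 1 r row(s) → 1 output row(s).
Total: 1 rows.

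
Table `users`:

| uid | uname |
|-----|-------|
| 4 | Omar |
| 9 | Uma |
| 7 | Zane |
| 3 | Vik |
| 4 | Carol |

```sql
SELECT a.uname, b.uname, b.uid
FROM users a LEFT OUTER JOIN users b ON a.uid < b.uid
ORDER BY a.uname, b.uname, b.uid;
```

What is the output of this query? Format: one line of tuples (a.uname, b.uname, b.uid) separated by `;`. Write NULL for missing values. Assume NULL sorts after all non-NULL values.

(Carol, Uma, 9); (Carol, Zane, 7); (Omar, Uma, 9); (Omar, Zane, 7); (Uma, NULL, NULL); (Vik, Carol, 4); (Vik, Omar, 4); (Vik, Uma, 9); (Vik, Zane, 7); (Zane, Uma, 9)

LEFT JOIN keeps every row from `users a`; unmatched rows get NULL for `users b`'s columns.
Matching on a.uid < b.uid.
- a[0] uid=4 → 2 match(es) in b → 2 row(s).
- a[1] uid=9 → no match; kept with NULLs on the b side.
- a[2] uid=7 → 1 match(es) in b → 1 row(s).
- a[3] uid=3 → 4 match(es) in b → 4 row(s).
- a[4] uid=4 → 2 match(es) in b → 2 row(s).
After projecting and ordering:
a.uname | b.uname | b.uid
Carol | Uma | 9
Carol | Zane | 7
Omar | Uma | 9
Omar | Zane | 7
Uma | NULL | NULL
Vik | Carol | 4
Vik | Omar | 4
Vik | Uma | 9
Vik | Zane | 7
Zane | Uma | 9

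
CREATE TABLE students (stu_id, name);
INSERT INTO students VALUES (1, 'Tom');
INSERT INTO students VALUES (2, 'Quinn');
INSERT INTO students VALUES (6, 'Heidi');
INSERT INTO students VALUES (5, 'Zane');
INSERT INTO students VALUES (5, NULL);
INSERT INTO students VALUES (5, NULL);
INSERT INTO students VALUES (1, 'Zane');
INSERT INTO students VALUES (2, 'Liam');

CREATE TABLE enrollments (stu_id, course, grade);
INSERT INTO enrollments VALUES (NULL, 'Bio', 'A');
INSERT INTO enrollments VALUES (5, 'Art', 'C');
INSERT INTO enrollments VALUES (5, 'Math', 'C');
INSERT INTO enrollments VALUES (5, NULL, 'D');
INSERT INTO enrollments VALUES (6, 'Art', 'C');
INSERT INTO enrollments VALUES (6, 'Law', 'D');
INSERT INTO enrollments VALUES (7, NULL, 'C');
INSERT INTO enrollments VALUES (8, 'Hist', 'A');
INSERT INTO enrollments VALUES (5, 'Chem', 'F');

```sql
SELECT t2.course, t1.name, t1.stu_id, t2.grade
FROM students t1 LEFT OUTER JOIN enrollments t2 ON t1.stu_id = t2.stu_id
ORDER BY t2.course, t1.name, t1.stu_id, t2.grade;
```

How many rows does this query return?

LEFT JOIN keeps every row from `students`; unmatched rows get NULL for `enrollments`'s columns.
Matching on t1.stu_id = t2.stu_id. A NULL in a compared column never satisfies the condition.
- stu_id=1: no t2 row matches, row kept with t2 columns NULL.
- stu_id=2: no t2 row matches, row kept with t2 columns NULL.
- stu_id=6: 2 matching t2 row(s), so 2 row(s) emitted.
- stu_id=5: 4 matching t2 row(s), so 4 row(s) emitted.
- stu_id=5: 4 matching t2 row(s), so 4 row(s) emitted.
- stu_id=5: 4 matching t2 row(s), so 4 row(s) emitted.
- stu_id=1: no t2 row matches, row kept with t2 columns NULL.
- stu_id=2: no t2 row matches, row kept with t2 columns NULL.
Total: 14 matched + 4 padded = 18 rows.

18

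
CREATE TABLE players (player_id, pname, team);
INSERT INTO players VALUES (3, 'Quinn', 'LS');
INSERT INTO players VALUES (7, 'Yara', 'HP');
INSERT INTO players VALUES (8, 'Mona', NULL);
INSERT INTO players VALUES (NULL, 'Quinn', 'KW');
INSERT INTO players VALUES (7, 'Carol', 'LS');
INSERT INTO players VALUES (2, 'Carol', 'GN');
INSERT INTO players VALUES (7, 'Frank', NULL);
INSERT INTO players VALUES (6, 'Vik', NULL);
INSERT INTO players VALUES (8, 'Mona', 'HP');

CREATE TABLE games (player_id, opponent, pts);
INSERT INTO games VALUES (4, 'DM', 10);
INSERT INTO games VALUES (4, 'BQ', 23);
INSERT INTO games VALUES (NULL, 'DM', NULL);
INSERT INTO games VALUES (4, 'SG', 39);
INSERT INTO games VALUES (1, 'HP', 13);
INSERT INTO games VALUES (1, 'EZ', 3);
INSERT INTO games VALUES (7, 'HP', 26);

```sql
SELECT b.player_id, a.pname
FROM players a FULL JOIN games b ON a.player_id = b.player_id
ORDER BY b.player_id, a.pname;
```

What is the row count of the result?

FULL OUTER JOIN keeps every row from both sides; unmatched rows get NULL for the other side's columns.
Matching on a.player_id = b.player_id. A NULL in a compared column never satisfies the condition.
Matched pairs: 3; unmatched a rows kept: 6; unmatched b rows kept: 6.
Total: 3 matched + 12 padded = 15 rows.

15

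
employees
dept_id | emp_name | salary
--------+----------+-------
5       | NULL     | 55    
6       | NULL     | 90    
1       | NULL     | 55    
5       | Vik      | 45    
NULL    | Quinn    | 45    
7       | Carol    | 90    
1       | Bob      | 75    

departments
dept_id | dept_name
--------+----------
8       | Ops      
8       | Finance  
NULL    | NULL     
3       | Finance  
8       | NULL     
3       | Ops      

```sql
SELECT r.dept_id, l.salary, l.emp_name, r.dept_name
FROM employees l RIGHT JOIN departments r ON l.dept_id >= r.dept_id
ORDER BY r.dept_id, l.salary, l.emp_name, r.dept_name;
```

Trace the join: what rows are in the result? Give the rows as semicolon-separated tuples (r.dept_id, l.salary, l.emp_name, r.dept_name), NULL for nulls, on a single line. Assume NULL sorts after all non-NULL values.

(3, 45, Vik, Finance); (3, 45, Vik, Ops); (3, 55, NULL, Finance); (3, 55, NULL, Ops); (3, 90, Carol, Finance); (3, 90, Carol, Ops); (3, 90, NULL, Finance); (3, 90, NULL, Ops); (8, NULL, NULL, Finance); (8, NULL, NULL, Ops); (8, NULL, NULL, NULL); (NULL, NULL, NULL, NULL)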